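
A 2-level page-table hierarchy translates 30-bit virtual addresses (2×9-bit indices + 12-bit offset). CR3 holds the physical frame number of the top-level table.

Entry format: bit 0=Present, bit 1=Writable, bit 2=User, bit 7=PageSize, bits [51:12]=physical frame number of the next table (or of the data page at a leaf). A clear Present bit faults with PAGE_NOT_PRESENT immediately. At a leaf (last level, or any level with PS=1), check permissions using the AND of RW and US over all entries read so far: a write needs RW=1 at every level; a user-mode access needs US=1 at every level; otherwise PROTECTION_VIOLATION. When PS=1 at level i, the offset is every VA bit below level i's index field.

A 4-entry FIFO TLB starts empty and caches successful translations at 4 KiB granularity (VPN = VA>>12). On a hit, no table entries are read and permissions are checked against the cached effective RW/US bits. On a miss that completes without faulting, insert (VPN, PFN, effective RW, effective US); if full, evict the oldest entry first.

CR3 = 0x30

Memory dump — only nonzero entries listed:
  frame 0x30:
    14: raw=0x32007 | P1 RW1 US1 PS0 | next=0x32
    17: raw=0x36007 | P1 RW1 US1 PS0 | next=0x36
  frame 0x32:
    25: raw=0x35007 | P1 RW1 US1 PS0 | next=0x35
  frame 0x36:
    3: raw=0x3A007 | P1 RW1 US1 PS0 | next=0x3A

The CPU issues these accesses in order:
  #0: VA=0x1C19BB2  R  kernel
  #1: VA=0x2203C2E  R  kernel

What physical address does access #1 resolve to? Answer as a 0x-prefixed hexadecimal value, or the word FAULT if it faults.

Per-access translation:
#0 VA=0x1C19BB2 (r,kernel):
  lvl0: tbl 0x30, slot 14 ⇒ 0x32007 (P1/RW1/US1/PS0)
  lvl1: tbl 0x32, slot 25 ⇒ 0x35007 (P1/RW1/US1/PS0)
  ✓ 0x35BB2  — 2 lookups
#1 VA=0x2203C2E (r,kernel):
  lvl0: tbl 0x30, slot 17 ⇒ 0x36007 (P1/RW1/US1/PS0)
  lvl1: tbl 0x36, slot 3 ⇒ 0x3A007 (P1/RW1/US1/PS0)
  ✓ 0x3AC2E  — 2 lookups

Access #1 PA: 0x3AC2E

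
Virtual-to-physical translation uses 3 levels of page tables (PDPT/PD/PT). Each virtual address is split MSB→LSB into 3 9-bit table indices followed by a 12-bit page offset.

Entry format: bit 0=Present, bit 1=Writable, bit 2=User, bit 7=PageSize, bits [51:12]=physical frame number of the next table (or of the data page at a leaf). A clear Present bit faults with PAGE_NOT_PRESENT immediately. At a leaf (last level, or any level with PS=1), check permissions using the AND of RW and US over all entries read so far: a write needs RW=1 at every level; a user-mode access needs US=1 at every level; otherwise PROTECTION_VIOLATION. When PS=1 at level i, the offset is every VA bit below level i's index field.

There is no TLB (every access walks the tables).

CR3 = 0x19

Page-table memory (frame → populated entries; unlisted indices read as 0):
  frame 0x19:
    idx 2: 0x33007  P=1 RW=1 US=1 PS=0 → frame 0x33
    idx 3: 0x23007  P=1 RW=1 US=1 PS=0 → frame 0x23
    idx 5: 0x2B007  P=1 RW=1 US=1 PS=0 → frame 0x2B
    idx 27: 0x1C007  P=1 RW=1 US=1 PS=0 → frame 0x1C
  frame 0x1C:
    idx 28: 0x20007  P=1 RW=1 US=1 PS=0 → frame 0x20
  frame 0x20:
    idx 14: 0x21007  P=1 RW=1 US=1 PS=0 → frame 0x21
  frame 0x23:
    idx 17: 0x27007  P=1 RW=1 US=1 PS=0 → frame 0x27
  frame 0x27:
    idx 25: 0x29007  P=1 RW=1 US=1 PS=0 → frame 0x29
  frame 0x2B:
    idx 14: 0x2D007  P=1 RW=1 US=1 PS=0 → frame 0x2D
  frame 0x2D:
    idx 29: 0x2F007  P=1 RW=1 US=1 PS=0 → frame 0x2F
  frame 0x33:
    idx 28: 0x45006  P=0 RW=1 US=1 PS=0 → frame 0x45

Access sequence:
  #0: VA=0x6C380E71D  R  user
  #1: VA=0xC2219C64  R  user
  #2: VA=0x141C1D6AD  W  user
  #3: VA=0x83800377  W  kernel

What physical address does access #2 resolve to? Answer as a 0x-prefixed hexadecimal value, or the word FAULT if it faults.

Trace:
#0 VA=0x6C380E71D (r,user):
  [0] read 0x19 idx=27: raw=0x1C007 flags P=1 W=1 U=1 S=0
  [1] read 0x1C idx=28: raw=0x20007 flags P=1 W=1 U=1 S=0
  [2] read 0x20 idx=14: raw=0x21007 flags P=1 W=1 U=1 S=0
  ⇒ phys 0x2171D  [3 reads]
#1 VA=0xC2219C64 (r,user):
  [0] read 0x19 idx=3: raw=0x23007 flags P=1 W=1 U=1 S=0
  [1] read 0x23 idx=17: raw=0x27007 flags P=1 W=1 U=1 S=0
  [2] read 0x27 idx=25: raw=0x29007 flags P=1 W=1 U=1 S=0
  ⇒ phys 0x29C64  [3 reads]
#2 VA=0x141C1D6AD (w,user):
  [0] read 0x19 idx=5: raw=0x2B007 flags P=1 W=1 U=1 S=0
  [1] read 0x2B idx=14: raw=0x2D007 flags P=1 W=1 U=1 S=0
  [2] read 0x2D idx=29: raw=0x2F007 flags P=1 W=1 U=1 S=0
  ⇒ phys 0x2F6AD  [3 reads]
#3 VA=0x83800377 (w,kernel):
  [0] read 0x19 idx=2: raw=0x33007 flags P=1 W=1 U=1 S=0
  [1] read 0x33 idx=28: raw=0x45006 flags P=0 W=1 U=1 S=0
  ✗ PAGE_NOT_PRESENT  [2 reads]

Access #2 PA: 0x2F6AD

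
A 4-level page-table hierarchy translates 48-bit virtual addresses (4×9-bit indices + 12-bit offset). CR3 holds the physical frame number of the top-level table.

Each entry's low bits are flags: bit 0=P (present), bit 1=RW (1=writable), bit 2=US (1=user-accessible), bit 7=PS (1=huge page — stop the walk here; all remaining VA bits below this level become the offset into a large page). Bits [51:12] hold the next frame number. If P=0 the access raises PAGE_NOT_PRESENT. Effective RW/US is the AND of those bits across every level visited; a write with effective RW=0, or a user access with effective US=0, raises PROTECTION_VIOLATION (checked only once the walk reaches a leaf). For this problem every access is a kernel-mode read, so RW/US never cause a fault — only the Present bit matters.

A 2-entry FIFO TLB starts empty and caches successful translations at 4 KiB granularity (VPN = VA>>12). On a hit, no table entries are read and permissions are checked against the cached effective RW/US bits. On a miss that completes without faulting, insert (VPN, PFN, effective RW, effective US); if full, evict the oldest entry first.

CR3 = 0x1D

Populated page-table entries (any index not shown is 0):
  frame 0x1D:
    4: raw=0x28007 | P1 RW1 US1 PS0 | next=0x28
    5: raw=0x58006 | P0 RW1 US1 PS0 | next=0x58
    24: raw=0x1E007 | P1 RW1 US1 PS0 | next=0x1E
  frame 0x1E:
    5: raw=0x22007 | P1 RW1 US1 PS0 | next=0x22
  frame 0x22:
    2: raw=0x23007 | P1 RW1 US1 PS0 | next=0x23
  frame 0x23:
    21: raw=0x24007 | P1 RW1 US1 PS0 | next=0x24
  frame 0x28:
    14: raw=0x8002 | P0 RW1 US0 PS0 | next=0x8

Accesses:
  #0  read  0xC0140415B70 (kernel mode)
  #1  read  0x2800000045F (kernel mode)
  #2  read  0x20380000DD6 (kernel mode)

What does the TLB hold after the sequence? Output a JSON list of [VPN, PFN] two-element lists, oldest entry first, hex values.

Per-access translation:
#0 VA=0xC0140415B70 (r,kernel):
  L0: frame=0x1D idx=24 entry=0x1E007 [P=1 RW=1 US=1 PS=0]
  L1: frame=0x1E idx=5 entry=0x22007 [P=1 RW=1 US=1 PS=0]
  L2: frame=0x22 idx=2 entry=0x23007 [P=1 RW=1 US=1 PS=0]
  L3: frame=0x23 idx=21 entry=0x24007 [P=1 RW=1 US=1 PS=0]
  ✓ 0x24B70  — 4 lookups
#1 VA=0x2800000045F (r,kernel):
  L0: frame=0x1D idx=5 entry=0x58006 [P=0 RW=1 US=1 PS=0]
  → PAGE_NOT_PRESENT  (1 entries read)
#2 VA=0x20380000DD6 (r,kernel):
  L0: frame=0x1D idx=4 entry=0x28007 [P=1 RW=1 US=1 PS=0]
  L1: frame=0x28 idx=14 entry=0x8002 [P=0 RW=1 US=0 PS=0]
  → PAGE_NOT_PRESENT  (2 entries read)

TLB: [["0xC0140415", "0x24"]]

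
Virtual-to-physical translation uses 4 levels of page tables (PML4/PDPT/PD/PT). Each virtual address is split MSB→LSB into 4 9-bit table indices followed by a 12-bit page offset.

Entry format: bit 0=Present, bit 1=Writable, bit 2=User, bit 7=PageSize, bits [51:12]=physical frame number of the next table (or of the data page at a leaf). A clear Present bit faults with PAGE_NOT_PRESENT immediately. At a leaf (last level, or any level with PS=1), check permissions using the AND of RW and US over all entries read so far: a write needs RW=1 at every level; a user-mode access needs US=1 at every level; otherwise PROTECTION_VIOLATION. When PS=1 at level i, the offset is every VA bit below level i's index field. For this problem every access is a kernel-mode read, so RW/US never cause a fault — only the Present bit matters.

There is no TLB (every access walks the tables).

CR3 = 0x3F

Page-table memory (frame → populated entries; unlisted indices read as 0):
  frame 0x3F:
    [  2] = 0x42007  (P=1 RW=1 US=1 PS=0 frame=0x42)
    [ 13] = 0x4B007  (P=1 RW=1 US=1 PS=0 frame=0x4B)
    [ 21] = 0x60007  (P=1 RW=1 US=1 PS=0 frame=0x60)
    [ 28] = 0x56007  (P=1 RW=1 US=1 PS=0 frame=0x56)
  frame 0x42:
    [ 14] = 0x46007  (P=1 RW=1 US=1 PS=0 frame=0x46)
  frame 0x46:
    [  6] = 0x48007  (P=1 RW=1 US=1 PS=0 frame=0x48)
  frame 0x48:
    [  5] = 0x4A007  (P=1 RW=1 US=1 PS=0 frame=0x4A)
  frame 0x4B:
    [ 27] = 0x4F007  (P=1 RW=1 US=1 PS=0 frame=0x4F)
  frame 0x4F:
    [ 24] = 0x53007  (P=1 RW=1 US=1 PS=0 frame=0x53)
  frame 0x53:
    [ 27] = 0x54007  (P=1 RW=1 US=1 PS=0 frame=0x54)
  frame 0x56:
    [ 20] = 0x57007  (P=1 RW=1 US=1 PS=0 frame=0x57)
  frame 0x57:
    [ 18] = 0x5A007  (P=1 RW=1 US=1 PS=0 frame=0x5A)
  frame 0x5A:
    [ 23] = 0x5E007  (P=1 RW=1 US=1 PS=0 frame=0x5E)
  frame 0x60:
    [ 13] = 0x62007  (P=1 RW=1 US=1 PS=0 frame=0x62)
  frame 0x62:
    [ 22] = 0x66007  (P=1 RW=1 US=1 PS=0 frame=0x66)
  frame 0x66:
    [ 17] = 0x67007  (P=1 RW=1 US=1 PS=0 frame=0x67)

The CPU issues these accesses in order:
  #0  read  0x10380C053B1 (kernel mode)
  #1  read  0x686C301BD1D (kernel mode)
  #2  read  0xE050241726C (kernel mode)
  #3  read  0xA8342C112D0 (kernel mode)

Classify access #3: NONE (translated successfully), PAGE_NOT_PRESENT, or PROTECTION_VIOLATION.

Walk each access:
#0 VA=0x10380C053B1 (r,kernel):
  L0: frame=0x3F idx=2 entry=0x42007 [P=1 RW=1 US=1 PS=0]
  L1: frame=0x42 idx=14 entry=0x46007 [P=1 RW=1 US=1 PS=0]
  L2: frame=0x46 idx=6 entry=0x48007 [P=1 RW=1 US=1 PS=0]
  L3: frame=0x48 idx=5 entry=0x4A007 [P=1 RW=1 US=1 PS=0]
  ✓ 0x4A3B1  — 4 lookups
#1 VA=0x686C301BD1D (r,kernel):
  L0: frame=0x3F idx=13 entry=0x4B007 [P=1 RW=1 US=1 PS=0]
  L1: frame=0x4B idx=27 entry=0x4F007 [P=1 RW=1 US=1 PS=0]
  L2: frame=0x4F idx=24 entry=0x53007 [P=1 RW=1 US=1 PS=0]
  L3: frame=0x53 idx=27 entry=0x54007 [P=1 RW=1 US=1 PS=0]
  ✓ 0x54D1D  — 4 lookups
#2 VA=0xE050241726C (r,kernel):
  L0: frame=0x3F idx=28 entry=0x56007 [P=1 RW=1 US=1 PS=0]
  L1: frame=0x56 idx=20 entry=0x57007 [P=1 RW=1 US=1 PS=0]
  L2: frame=0x57 idx=18 entry=0x5A007 [P=1 RW=1 US=1 PS=0]
  L3: frame=0x5A idx=23 entry=0x5E007 [P=1 RW=1 US=1 PS=0]
  ✓ 0x5E26C  — 4 lookups
#3 VA=0xA8342C112D0 (r,kernel):
  L0: frame=0x3F idx=21 entry=0x60007 [P=1 RW=1 US=1 PS=0]
  L1: frame=0x60 idx=13 entry=0x62007 [P=1 RW=1 US=1 PS=0]
  L2: frame=0x62 idx=22 entry=0x66007 [P=1 RW=1 US=1 PS=0]
  L3: frame=0x66 idx=17 entry=0x67007 [P=1 RW=1 US=1 PS=0]
  ✓ 0x672D0  — 4 lookups

Access #3 fault: NONE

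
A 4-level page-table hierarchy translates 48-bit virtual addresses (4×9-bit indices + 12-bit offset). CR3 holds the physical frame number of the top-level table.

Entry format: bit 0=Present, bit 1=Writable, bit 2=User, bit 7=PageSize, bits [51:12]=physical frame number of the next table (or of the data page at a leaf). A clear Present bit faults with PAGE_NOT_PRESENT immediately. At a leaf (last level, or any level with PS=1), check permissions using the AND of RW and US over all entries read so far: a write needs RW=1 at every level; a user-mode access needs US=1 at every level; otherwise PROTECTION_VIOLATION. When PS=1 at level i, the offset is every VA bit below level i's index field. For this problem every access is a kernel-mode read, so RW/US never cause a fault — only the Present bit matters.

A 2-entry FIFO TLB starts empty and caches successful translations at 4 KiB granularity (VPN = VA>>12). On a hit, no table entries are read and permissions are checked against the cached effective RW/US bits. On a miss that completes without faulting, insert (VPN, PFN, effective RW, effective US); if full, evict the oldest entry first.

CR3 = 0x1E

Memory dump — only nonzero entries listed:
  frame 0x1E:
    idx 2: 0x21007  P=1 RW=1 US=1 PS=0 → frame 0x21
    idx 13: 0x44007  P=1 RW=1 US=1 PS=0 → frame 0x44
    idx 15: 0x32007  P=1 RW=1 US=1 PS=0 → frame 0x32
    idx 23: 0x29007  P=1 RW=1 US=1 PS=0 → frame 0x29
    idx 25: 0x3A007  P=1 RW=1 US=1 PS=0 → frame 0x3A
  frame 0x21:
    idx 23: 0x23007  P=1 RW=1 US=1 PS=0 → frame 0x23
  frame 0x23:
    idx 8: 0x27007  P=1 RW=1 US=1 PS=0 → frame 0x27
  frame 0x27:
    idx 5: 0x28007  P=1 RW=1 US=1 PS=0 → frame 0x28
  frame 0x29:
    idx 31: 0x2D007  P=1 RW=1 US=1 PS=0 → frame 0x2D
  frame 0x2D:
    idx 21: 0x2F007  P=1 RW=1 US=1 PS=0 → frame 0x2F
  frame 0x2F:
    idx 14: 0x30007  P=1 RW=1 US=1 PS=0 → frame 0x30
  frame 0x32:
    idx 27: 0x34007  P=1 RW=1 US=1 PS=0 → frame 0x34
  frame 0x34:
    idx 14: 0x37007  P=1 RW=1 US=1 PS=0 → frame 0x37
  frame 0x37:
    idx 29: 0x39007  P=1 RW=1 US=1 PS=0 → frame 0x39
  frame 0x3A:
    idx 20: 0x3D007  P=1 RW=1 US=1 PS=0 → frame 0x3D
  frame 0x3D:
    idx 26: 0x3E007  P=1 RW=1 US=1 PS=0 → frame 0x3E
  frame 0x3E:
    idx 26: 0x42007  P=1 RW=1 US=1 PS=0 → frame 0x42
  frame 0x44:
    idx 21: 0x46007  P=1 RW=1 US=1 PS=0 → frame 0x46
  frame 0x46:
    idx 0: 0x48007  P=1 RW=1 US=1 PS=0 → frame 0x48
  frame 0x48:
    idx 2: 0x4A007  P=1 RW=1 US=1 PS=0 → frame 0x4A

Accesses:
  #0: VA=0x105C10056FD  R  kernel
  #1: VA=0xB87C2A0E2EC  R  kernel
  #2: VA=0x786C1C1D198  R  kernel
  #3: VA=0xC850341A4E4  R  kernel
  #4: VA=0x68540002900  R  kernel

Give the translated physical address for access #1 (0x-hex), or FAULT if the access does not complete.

Per-access translation:
#0 VA=0x105C10056FD (r,kernel):
  lvl0: tbl 0x1E, slot 2 ⇒ 0x21007 (P1/RW1/US1/PS0)
  lvl1: tbl 0x21, slot 23 ⇒ 0x23007 (P1/RW1/US1/PS0)
  lvl2: tbl 0x23, slot 8 ⇒ 0x27007 (P1/RW1/US1/PS0)
  lvl3: tbl 0x27, slot 5 ⇒ 0x28007 (P1/RW1/US1/PS0)
  → PA=0x286FD  (4 entries read)
#1 VA=0xB87C2A0E2EC (r,kernel):
  lvl0: tbl 0x1E, slot 23 ⇒ 0x29007 (P1/RW1/US1/PS0)
  lvl1: tbl 0x29, slot 31 ⇒ 0x2D007 (P1/RW1/US1/PS0)
  lvl2: tbl 0x2D, slot 21 ⇒ 0x2F007 (P1/RW1/US1/PS0)
  lvl3: tbl 0x2F, slot 14 ⇒ 0x30007 (P1/RW1/US1/PS0)
  → PA=0x302EC  (4 entries read)
#2 VA=0x786C1C1D198 (r,kernel):
  lvl0: tbl 0x1E, slot 15 ⇒ 0x32007 (P1/RW1/US1/PS0)
  lvl1: tbl 0x32, slot 27 ⇒ 0x34007 (P1/RW1/US1/PS0)
  lvl2: tbl 0x34, slot 14 ⇒ 0x37007 (P1/RW1/US1/PS0)
  lvl3: tbl 0x37, slot 29 ⇒ 0x39007 (P1/RW1/US1/PS0)
  → PA=0x39198  (4 entries read)
#3 VA=0xC850341A4E4 (r,kernel):
  lvl0: tbl 0x1E, slot 25 ⇒ 0x3A007 (P1/RW1/US1/PS0)
  lvl1: tbl 0x3A, slot 20 ⇒ 0x3D007 (P1/RW1/US1/PS0)
  lvl2: tbl 0x3D, slot 26 ⇒ 0x3E007 (P1/RW1/US1/PS0)
  lvl3: tbl 0x3E, slot 26 ⇒ 0x42007 (P1/RW1/US1/PS0)
  → PA=0x424E4  (4 entries read)
#4 VA=0x68540002900 (r,kernel):
  lvl0: tbl 0x1E, slot 13 ⇒ 0x44007 (P1/RW1/US1/PS0)
  lvl1: tbl 0x44, slot 21 ⇒ 0x46007 (P1/RW1/US1/PS0)
  lvl2: tbl 0x46, slot 0 ⇒ 0x48007 (P1/RW1/US1/PS0)
  lvl3: tbl 0x48, slot 2 ⇒ 0x4A007 (P1/RW1/US1/PS0)
  → PA=0x4A900  (4 entries read)

Access #1 PA: 0x302EC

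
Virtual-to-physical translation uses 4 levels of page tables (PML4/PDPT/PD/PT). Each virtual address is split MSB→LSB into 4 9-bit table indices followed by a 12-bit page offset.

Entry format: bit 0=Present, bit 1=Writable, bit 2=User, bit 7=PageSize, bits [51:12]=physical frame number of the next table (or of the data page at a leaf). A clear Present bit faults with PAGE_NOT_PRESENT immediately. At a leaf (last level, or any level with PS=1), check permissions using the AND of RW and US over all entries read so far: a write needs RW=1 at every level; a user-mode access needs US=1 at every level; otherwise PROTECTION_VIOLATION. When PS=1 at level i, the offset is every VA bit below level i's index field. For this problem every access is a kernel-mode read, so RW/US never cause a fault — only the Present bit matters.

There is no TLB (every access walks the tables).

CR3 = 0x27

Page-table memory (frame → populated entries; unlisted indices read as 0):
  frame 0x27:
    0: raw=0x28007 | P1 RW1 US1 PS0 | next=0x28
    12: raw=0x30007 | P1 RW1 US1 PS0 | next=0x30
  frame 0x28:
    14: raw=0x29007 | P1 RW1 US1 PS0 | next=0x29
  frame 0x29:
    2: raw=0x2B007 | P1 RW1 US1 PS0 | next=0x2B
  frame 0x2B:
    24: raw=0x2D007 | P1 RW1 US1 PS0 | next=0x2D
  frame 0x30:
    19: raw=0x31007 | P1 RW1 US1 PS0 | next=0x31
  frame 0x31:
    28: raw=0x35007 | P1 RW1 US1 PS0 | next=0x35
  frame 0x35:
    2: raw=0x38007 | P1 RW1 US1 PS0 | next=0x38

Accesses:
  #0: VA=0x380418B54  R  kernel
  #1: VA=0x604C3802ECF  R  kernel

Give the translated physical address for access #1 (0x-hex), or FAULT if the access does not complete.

Trace:
#0 VA=0x380418B54 (r,kernel):
  lvl0: tbl 0x27, slot 0 ⇒ 0x28007 (P1/RW1/US1/PS0)
  lvl1: tbl 0x28, slot 14 ⇒ 0x29007 (P1/RW1/US1/PS0)
  lvl2: tbl 0x29, slot 2 ⇒ 0x2B007 (P1/RW1/US1/PS0)
  lvl3: tbl 0x2B, slot 24 ⇒ 0x2D007 (P1/RW1/US1/PS0)
  → PA=0x2DB54  (4 entries read)
#1 VA=0x604C3802ECF (r,kernel):
  lvl0: tbl 0x27, slot 12 ⇒ 0x30007 (P1/RW1/US1/PS0)
  lvl1: tbl 0x30, slot 19 ⇒ 0x31007 (P1/RW1/US1/PS0)
  lvl2: tbl 0x31, slot 28 ⇒ 0x35007 (P1/RW1/US1/PS0)
  lvl3: tbl 0x35, slot 2 ⇒ 0x38007 (P1/RW1/US1/PS0)
  → PA=0x38ECF  (4 entries read)

Access #1 PA: 0x38ECF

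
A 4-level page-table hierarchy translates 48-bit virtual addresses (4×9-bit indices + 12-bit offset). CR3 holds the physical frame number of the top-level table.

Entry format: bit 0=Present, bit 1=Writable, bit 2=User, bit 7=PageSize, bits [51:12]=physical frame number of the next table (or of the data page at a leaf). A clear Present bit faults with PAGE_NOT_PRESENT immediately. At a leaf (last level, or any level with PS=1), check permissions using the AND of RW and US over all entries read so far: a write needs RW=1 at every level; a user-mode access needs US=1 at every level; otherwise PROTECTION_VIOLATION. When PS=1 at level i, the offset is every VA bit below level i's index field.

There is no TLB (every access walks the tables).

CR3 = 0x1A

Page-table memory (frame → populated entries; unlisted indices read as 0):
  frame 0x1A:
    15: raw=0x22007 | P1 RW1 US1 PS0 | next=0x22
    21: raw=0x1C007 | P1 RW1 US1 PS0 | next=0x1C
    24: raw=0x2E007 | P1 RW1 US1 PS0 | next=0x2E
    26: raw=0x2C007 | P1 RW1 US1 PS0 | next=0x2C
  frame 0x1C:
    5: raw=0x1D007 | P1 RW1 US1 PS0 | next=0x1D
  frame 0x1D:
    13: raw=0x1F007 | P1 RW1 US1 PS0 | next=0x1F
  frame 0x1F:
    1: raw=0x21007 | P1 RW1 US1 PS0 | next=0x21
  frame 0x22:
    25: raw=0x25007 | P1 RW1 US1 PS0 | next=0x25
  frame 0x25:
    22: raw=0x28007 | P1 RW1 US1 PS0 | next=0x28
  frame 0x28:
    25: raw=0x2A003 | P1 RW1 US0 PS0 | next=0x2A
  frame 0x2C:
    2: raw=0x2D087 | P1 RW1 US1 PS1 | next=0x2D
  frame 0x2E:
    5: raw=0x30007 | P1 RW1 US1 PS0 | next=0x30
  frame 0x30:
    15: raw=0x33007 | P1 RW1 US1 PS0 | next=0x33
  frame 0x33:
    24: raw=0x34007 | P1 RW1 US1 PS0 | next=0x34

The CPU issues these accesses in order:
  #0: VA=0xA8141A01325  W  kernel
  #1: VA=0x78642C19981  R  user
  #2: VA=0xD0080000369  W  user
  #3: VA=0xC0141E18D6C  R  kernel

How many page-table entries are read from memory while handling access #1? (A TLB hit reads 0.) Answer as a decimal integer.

Trace:
#0 VA=0xA8141A01325 (w,kernel):
  L0: frame=0x1A idx=21 entry=0x1C007 [P=1 RW=1 US=1 PS=0]
  L1: frame=0x1C idx=5 entry=0x1D007 [P=1 RW=1 US=1 PS=0]
  L2: frame=0x1D idx=13 entry=0x1F007 [P=1 RW=1 US=1 PS=0]
  L3: frame=0x1F idx=1 entry=0x21007 [P=1 RW=1 US=1 PS=0]
  ⇒ phys 0x21325  [4 reads]
#1 VA=0x78642C19981 (r,user):
  L0: frame=0x1A idx=15 entry=0x22007 [P=1 RW=1 US=1 PS=0]
  L1: frame=0x22 idx=25 entry=0x25007 [P=1 RW=1 US=1 PS=0]
  L2: frame=0x25 idx=22 entry=0x28007 [P=1 RW=1 US=1 PS=0]
  L3: frame=0x28 idx=25 entry=0x2A003 [P=1 RW=1 US=0 PS=0]
  ✗ PROTECTION_VIOLATION  [4 reads]
#2 VA=0xD0080000369 (w,user):
  L0: frame=0x1A idx=26 entry=0x2C007 [P=1 RW=1 US=1 PS=0]
  L1: frame=0x2C idx=2 entry=0x2D087 [P=1 RW=1 US=1 PS=1]
  ⇒ phys 0x2D369 (huge @L1)  [2 reads]
#3 VA=0xC0141E18D6C (r,kernel):
  L0: frame=0x1A idx=24 entry=0x2E007 [P=1 RW=1 US=1 PS=0]
  L1: frame=0x2E idx=5 entry=0x30007 [P=1 RW=1 US=1 PS=0]
  L2: frame=0x30 idx=15 entry=0x33007 [P=1 RW=1 US=1 PS=0]
  L3: frame=0x33 idx=24 entry=0x34007 [P=1 RW=1 US=1 PS=0]
  ⇒ phys 0x34D6C  [4 reads]

Entries read for #1: 4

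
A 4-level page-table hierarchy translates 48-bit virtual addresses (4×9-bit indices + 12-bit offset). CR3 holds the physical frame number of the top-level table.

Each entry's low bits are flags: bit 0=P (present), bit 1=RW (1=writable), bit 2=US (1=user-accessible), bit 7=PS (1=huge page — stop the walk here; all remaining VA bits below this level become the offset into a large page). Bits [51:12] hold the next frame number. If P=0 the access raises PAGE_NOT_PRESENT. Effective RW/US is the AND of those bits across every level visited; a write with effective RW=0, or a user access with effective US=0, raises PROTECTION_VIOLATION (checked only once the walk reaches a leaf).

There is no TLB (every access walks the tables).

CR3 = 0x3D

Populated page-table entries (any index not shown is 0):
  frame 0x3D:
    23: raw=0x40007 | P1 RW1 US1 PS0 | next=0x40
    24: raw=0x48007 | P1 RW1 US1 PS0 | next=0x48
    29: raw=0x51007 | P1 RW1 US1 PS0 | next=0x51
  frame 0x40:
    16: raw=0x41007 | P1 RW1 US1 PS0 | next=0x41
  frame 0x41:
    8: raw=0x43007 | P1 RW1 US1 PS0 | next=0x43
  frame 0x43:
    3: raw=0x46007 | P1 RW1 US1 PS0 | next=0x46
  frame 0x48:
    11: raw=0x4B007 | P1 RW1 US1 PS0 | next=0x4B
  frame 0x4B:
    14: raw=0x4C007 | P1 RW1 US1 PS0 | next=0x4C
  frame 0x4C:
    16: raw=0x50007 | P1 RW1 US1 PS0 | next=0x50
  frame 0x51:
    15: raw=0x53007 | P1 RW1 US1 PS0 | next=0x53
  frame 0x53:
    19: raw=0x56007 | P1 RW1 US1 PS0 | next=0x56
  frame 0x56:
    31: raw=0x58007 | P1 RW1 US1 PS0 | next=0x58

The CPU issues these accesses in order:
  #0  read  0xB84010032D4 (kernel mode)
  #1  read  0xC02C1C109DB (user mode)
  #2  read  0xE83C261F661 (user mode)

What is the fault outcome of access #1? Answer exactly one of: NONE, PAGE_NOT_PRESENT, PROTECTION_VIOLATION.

Per-access translation:
#0 VA=0xB84010032D4 (r,kernel):
  L0 @0x3D[23] → 0x40007  P=1,RW=1,US=1,PS=0
  L1 @0x40[16] → 0x41007  P=1,RW=1,US=1,PS=0
  L2 @0x41[8] → 0x43007  P=1,RW=1,US=1,PS=0
  L3 @0x43[3] → 0x46007  P=1,RW=1,US=1,PS=0
  ✓ 0x462D4  — 4 lookups
#1 VA=0xC02C1C109DB (r,user):
  L0 @0x3D[24] → 0x48007  P=1,RW=1,US=1,PS=0
  L1 @0x48[11] → 0x4B007  P=1,RW=1,US=1,PS=0
  L2 @0x4B[14] → 0x4C007  P=1,RW=1,US=1,PS=0
  L3 @0x4C[16] → 0x50007  P=1,RW=1,US=1,PS=0
  ✓ 0x509DB  — 4 lookups
#2 VA=0xE83C261F661 (r,user):
  L0 @0x3D[29] → 0x51007  P=1,RW=1,US=1,PS=0
  L1 @0x51[15] → 0x53007  P=1,RW=1,US=1,PS=0
  L2 @0x53[19] → 0x56007  P=1,RW=1,US=1,PS=0
  L3 @0x56[31] → 0x58007  P=1,RW=1,US=1,PS=0
  ✓ 0x58661  — 4 lookups

Access #1 fault: NONE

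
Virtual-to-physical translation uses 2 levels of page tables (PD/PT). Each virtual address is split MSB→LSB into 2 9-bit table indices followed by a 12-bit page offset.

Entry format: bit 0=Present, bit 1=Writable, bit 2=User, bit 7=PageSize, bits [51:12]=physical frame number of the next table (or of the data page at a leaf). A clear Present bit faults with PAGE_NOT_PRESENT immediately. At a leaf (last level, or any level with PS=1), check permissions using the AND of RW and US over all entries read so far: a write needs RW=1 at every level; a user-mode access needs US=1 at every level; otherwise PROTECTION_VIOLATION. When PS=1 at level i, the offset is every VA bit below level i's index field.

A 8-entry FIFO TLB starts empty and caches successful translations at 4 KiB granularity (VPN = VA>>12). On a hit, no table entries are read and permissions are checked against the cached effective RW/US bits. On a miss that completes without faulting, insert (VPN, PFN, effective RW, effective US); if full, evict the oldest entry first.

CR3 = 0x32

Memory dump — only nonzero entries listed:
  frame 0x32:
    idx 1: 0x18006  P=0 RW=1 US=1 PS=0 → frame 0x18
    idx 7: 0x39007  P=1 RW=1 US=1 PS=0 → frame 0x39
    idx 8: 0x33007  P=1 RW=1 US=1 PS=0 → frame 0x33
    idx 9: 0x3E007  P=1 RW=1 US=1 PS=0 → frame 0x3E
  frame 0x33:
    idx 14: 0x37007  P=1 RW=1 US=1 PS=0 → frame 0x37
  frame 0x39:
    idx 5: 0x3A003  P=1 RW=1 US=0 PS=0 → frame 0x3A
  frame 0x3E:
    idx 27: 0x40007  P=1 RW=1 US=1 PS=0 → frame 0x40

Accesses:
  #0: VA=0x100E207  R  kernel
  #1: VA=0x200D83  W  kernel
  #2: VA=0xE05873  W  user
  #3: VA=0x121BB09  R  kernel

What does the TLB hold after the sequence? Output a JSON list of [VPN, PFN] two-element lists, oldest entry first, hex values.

Trace:
#0 VA=0x100E207 (r,kernel):
  [0] read 0x32 idx=8: raw=0x33007 flags P=1 W=1 U=1 S=0
  [1] read 0x33 idx=14: raw=0x37007 flags P=1 W=1 U=1 S=0
  ⇒ phys 0x37207  [2 reads]
#1 VA=0x200D83 (w,kernel):
  [0] read 0x32 idx=1: raw=0x18006 flags P=0 W=1 U=1 S=0
  ⇒ fault: PAGE_NOT_PRESENT  — 1 lookups
#2 VA=0xE05873 (w,user):
  [0] read 0x32 idx=7: raw=0x39007 flags P=1 W=1 U=1 S=0
  [1] read 0x39 idx=5: raw=0x3A003 flags P=1 W=1 U=0 S=0
  ⇒ fault: PROTECTION_VIOLATION  — 2 lookups
#3 VA=0x121BB09 (r,kernel):
  [0] read 0x32 idx=9: raw=0x3E007 flags P=1 W=1 U=1 S=0
  [1] read 0x3E idx=27: raw=0x40007 flags P=1 W=1 U=1 S=0
  ⇒ phys 0x40B09  [2 reads]

TLB: [["0x100E", "0x37"], ["0x121B", "0x40"]]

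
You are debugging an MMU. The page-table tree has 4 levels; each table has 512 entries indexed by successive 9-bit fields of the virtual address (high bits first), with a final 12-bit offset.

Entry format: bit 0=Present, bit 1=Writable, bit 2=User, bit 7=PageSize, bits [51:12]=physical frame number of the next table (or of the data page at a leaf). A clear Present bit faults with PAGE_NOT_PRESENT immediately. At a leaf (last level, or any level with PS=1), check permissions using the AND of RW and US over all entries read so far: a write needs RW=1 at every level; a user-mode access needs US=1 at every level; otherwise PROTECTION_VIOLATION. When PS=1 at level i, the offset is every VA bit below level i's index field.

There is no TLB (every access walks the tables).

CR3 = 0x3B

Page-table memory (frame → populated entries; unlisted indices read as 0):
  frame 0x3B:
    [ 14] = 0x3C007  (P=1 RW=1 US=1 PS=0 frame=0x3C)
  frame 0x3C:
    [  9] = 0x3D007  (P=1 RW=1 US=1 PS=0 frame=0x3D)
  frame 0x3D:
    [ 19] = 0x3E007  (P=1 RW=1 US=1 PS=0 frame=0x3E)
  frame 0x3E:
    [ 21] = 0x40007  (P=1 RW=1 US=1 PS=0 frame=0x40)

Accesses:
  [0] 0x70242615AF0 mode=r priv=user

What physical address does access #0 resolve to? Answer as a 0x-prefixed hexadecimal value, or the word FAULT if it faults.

Per-access translation:
#0 VA=0x70242615AF0 (r,user):
  L0 @0x3B[14] → 0x3C007  P=1,RW=1,US=1,PS=0
  L1 @0x3C[9] → 0x3D007  P=1,RW=1,US=1,PS=0
  L2 @0x3D[19] → 0x3E007  P=1,RW=1,US=1,PS=0
  L3 @0x3E[21] → 0x40007  P=1,RW=1,US=1,PS=0
  → PA=0x40AF0  (4 entries read)

Access #0 PA: 0x40AF0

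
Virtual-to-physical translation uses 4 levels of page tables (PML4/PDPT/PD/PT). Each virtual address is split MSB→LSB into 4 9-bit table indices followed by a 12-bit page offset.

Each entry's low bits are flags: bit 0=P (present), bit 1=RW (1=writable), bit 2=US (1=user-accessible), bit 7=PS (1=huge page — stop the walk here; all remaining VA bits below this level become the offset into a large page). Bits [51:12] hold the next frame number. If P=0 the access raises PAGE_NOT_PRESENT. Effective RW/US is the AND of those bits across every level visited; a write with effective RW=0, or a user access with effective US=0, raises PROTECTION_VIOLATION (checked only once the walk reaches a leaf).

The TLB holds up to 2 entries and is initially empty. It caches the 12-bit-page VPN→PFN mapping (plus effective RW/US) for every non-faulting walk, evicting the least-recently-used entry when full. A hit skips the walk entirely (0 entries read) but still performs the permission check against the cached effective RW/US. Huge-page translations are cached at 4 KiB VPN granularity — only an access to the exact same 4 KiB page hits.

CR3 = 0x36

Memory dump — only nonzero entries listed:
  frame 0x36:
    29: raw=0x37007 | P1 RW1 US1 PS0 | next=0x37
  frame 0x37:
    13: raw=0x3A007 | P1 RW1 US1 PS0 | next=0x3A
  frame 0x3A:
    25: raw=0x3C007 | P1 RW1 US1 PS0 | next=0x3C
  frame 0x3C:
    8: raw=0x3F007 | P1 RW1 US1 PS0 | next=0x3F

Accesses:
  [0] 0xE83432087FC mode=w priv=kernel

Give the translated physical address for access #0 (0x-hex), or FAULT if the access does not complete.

Per-access translation:
#0 VA=0xE83432087FC (w,kernel):
  L0 @0x36[29] → 0x37007  P=1,RW=1,US=1,PS=0
  L1 @0x37[13] → 0x3A007  P=1,RW=1,US=1,PS=0
  L2 @0x3A[25] → 0x3C007  P=1,RW=1,US=1,PS=0
  L3 @0x3C[8] → 0x3F007  P=1,RW=1,US=1,PS=0
  → PA=0x3F7FC  (4 entries read)

Access #0 PA: 0x3F7FC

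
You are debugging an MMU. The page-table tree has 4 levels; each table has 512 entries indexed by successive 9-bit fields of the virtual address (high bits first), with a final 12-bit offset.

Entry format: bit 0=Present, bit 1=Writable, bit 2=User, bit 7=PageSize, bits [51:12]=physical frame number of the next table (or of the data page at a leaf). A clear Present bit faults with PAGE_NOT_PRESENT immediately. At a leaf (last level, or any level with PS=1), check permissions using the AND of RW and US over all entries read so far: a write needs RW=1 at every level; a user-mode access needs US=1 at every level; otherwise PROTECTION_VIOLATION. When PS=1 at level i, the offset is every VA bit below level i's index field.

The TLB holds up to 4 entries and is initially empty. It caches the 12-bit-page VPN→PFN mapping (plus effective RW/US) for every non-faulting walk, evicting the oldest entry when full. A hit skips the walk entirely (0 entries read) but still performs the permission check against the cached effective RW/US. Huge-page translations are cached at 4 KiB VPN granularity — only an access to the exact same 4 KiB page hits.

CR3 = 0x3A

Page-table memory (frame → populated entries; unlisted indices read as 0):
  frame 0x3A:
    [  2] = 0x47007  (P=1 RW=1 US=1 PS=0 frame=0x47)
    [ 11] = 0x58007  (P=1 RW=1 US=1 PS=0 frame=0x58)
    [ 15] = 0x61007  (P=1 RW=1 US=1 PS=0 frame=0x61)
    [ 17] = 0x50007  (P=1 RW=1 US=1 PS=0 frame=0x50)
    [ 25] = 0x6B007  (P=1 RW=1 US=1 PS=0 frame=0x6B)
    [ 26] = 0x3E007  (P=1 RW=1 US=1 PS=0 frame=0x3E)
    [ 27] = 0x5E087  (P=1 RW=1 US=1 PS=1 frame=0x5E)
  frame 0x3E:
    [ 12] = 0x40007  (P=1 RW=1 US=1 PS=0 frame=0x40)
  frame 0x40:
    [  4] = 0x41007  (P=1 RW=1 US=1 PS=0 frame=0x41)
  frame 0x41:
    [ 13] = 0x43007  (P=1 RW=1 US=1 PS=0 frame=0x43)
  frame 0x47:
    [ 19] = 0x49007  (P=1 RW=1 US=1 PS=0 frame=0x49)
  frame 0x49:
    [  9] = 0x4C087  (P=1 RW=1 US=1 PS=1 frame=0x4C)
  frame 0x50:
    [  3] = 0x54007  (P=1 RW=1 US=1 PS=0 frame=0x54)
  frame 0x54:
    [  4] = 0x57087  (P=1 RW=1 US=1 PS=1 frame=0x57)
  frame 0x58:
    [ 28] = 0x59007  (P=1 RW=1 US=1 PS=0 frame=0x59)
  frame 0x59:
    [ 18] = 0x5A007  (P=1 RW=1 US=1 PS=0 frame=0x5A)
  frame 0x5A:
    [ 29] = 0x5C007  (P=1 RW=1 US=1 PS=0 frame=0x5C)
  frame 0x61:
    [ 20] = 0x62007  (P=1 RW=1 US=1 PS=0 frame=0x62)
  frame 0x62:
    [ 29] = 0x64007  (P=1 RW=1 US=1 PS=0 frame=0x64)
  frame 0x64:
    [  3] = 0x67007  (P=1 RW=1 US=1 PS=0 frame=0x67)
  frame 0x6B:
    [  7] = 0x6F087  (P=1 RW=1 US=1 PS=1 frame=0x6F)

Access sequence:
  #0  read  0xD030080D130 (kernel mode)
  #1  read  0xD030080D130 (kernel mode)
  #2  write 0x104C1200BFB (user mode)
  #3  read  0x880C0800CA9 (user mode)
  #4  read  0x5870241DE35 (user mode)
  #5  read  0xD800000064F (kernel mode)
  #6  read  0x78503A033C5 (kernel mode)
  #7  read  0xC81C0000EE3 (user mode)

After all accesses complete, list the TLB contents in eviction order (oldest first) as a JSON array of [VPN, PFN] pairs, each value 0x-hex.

Trace:
#0 VA=0xD030080D130 (r,kernel):
  L0 @0x3A[26] → 0x3E007  P=1,RW=1,US=1,PS=0
  L1 @0x3E[12] → 0x40007  P=1,RW=1,US=1,PS=0
  L2 @0x40[4] → 0x41007  P=1,RW=1,US=1,PS=0
  L3 @0x41[13] → 0x43007  P=1,RW=1,US=1,PS=0
  → PA=0x43130  (4 entries read)
#1 VA=0xD030080D130 (r,kernel):
  TLB hit vpn=0xD030080D → PA=0x43130
#2 VA=0x104C1200BFB (w,user):
  L0 @0x3A[2] → 0x47007  P=1,RW=1,US=1,PS=0
  L1 @0x47[19] → 0x49007  P=1,RW=1,US=1,PS=0
  L2 @0x49[9] → 0x4C087  P=1,RW=1,US=1,PS=1
  → PA=0x4CBFB (huge @L2)  (3 entries read)
#3 VA=0x880C0800CA9 (r,user):
  L0 @0x3A[17] → 0x50007  P=1,RW=1,US=1,PS=0
  L1 @0x50[3] → 0x54007  P=1,RW=1,US=1,PS=0
  L2 @0x54[4] → 0x57087  P=1,RW=1,US=1,PS=1
  → PA=0x57CA9 (huge @L2)  (3 entries read)
#4 VA=0x5870241DE35 (r,user):
  L0 @0x3A[11] → 0x58007  P=1,RW=1,US=1,PS=0
  L1 @0x58[28] → 0x59007  P=1,RW=1,US=1,PS=0
  L2 @0x59[18] → 0x5A007  P=1,RW=1,US=1,PS=0
  L3 @0x5A[29] → 0x5C007  P=1,RW=1,US=1,PS=0
  → PA=0x5CE35  (4 entries read)
#5 VA=0xD800000064F (r,kernel):
  L0 @0x3A[27] → 0x5E087  P=1,RW=1,US=1,PS=1
  → PA=0x5E64F (huge @L0)  (1 entries read)
#6 VA=0x78503A033C5 (r,kernel):
  L0 @0x3A[15] → 0x61007  P=1,RW=1,US=1,PS=0
  L1 @0x61[20] → 0x62007  P=1,RW=1,US=1,PS=0
  L2 @0x62[29] → 0x64007  P=1,RW=1,US=1,PS=0
  L3 @0x64[3] → 0x67007  P=1,RW=1,US=1,PS=0
  → PA=0x673C5  (4 entries read)
#7 VA=0xC81C0000EE3 (r,user):
  L0 @0x3A[25] → 0x6B007  P=1,RW=1,US=1,PS=0
  L1 @0x6B[7] → 0x6F087  P=1,RW=1,US=1,PS=1
  → PA=0x6FEE3 (huge @L1)  (2 entries read)

TLB: [["0x5870241D", "0x5C"], ["0xD8000000", "0x5E"], ["0x78503A03", "0x67"], ["0xC81C0000", "0x6F"]]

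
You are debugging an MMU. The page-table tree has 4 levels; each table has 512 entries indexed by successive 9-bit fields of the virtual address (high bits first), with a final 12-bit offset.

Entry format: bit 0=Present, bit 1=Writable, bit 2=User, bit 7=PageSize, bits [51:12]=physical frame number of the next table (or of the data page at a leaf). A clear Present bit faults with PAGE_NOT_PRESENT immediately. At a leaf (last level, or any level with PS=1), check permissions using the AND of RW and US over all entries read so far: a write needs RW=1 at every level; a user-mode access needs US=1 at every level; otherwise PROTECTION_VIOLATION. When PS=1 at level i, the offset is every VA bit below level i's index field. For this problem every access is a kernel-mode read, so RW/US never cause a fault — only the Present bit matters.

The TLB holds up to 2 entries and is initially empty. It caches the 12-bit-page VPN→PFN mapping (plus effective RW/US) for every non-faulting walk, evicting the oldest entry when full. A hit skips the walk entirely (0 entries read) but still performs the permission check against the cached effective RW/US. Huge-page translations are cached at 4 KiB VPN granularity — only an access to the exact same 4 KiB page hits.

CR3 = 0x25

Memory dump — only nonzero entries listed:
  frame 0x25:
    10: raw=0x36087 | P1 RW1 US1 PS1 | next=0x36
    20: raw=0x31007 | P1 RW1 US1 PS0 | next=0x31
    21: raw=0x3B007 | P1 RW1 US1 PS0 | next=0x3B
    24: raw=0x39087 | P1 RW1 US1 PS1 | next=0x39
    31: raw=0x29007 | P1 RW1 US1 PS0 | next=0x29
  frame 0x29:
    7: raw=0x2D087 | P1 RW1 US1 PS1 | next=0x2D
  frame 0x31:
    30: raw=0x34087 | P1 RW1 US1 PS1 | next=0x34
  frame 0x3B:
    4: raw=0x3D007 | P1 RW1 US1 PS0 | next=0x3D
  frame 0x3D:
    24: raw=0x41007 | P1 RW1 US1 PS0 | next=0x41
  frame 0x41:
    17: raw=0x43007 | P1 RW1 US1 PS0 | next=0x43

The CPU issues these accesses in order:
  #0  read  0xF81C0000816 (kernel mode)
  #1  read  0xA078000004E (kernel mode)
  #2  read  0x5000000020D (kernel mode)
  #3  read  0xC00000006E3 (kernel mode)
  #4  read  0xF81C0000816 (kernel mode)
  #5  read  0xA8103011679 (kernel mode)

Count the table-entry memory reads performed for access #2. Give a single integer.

Trace:
#0 VA=0xF81C0000816 (r,kernel):
  L0 @0x25[31] → 0x29007  P=1,RW=1,US=1,PS=0
  L1 @0x29[7] → 0x2D087  P=1,RW=1,US=1,PS=1
  ⇒ phys 0x2D816 (huge @L1)  [2 reads]
#1 VA=0xA078000004E (r,kernel):
  L0 @0x25[20] → 0x31007  P=1,RW=1,US=1,PS=0
  L1 @0x31[30] → 0x34087  P=1,RW=1,US=1,PS=1
  ⇒ phys 0x3404E (huge @L1)  [2 reads]
#2 VA=0x5000000020D (r,kernel):
  L0 @0x25[10] → 0x36087  P=1,RW=1,US=1,PS=1
  ⇒ phys 0x3620D (huge @L0)  [1 reads]
#3 VA=0xC00000006E3 (r,kernel):
  L0 @0x25[24] → 0x39087  P=1,RW=1,US=1,PS=1
  ⇒ phys 0x396E3 (huge @L0)  [1 reads]
#4 VA=0xF81C0000816 (r,kernel):
  L0 @0x25[31] → 0x29007  P=1,RW=1,US=1,PS=0
  L1 @0x29[7] → 0x2D087  P=1,RW=1,US=1,PS=1
  ⇒ phys 0x2D816 (huge @L1)  [2 reads]
#5 VA=0xA8103011679 (r,kernel):
  L0 @0x25[21] → 0x3B007  P=1,RW=1,US=1,PS=0
  L1 @0x3B[4] → 0x3D007  P=1,RW=1,US=1,PS=0
  L2 @0x3D[24] → 0x41007  P=1,RW=1,US=1,PS=0
  L3 @0x41[17] → 0x43007  P=1,RW=1,US=1,PS=0
  ⇒ phys 0x43679  [4 reads]

Entries read for #2: 1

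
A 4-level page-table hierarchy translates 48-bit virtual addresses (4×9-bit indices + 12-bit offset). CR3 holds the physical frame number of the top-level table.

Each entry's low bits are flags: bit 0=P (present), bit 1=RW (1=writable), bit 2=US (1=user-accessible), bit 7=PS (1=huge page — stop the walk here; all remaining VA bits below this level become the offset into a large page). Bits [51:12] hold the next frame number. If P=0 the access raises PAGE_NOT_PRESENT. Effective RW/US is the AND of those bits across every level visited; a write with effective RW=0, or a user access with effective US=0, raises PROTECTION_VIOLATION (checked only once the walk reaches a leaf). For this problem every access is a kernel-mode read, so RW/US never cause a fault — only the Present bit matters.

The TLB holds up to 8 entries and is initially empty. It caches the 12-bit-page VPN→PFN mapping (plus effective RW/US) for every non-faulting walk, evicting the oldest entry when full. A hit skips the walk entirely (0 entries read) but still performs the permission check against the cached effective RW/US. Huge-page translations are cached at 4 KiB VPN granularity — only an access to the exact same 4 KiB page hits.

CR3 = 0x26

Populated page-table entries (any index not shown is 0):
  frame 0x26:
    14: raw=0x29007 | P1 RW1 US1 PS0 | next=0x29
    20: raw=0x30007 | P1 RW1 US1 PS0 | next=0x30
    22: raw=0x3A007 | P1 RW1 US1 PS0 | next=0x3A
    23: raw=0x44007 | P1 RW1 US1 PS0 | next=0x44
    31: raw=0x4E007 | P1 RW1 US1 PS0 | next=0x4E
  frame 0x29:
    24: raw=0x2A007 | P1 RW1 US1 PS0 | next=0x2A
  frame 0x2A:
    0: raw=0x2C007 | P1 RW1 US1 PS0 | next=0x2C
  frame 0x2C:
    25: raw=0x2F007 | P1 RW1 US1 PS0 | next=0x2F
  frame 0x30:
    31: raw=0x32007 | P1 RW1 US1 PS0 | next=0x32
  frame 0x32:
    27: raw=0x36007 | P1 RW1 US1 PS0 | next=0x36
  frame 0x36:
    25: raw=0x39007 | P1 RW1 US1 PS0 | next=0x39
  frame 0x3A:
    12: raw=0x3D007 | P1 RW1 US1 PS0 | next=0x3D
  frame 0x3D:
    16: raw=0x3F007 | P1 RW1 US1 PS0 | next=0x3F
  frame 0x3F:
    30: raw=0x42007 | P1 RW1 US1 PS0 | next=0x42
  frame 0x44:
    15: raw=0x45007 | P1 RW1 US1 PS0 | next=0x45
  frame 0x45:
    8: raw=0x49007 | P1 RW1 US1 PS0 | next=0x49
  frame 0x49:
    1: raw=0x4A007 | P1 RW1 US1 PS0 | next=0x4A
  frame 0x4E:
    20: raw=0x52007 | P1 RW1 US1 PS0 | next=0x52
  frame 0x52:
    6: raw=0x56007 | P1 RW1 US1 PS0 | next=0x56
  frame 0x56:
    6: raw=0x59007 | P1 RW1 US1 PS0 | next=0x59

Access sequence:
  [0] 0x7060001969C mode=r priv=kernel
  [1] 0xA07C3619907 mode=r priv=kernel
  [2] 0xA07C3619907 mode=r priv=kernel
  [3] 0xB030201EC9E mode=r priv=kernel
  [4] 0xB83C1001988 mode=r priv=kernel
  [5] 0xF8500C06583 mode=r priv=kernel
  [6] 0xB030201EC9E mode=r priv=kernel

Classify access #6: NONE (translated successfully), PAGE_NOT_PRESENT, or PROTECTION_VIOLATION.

Per-access translation:
#0 VA=0x7060001969C (r,kernel):
  lvl0: tbl 0x26, slot 14 ⇒ 0x29007 (P1/RW1/US1/PS0)
  lvl1: tbl 0x29, slot 24 ⇒ 0x2A007 (P1/RW1/US1/PS0)
  lvl2: tbl 0x2A, slot 0 ⇒ 0x2C007 (P1/RW1/US1/PS0)
  lvl3: tbl 0x2C, slot 25 ⇒ 0x2F007 (P1/RW1/US1/PS0)
  → PA=0x2F69C  (4 entries read)
#1 VA=0xA07C3619907 (r,kernel):
  lvl0: tbl 0x26, slot 20 ⇒ 0x30007 (P1/RW1/US1/PS0)
  lvl1: tbl 0x30, slot 31 ⇒ 0x32007 (P1/RW1/US1/PS0)
  lvl2: tbl 0x32, slot 27 ⇒ 0x36007 (P1/RW1/US1/PS0)
  lvl3: tbl 0x36, slot 25 ⇒ 0x39007 (P1/RW1/US1/PS0)
  → PA=0x39907  (4 entries read)
#2 VA=0xA07C3619907 (r,kernel):
  TLB hit vpn=0xA07C3619 → PA=0x39907
#3 VA=0xB030201EC9E (r,kernel):
  lvl0: tbl 0x26, slot 22 ⇒ 0x3A007 (P1/RW1/US1/PS0)
  lvl1: tbl 0x3A, slot 12 ⇒ 0x3D007 (P1/RW1/US1/PS0)
  lvl2: tbl 0x3D, slot 16 ⇒ 0x3F007 (P1/RW1/US1/PS0)
  lvl3: tbl 0x3F, slot 30 ⇒ 0x42007 (P1/RW1/US1/PS0)
  → PA=0x42C9E  (4 entries read)
#4 VA=0xB83C1001988 (r,kernel):
  lvl0: tbl 0x26, slot 23 ⇒ 0x44007 (P1/RW1/US1/PS0)
  lvl1: tbl 0x44, slot 15 ⇒ 0x45007 (P1/RW1/US1/PS0)
  lvl2: tbl 0x45, slot 8 ⇒ 0x49007 (P1/RW1/US1/PS0)
  lvl3: tbl 0x49, slot 1 ⇒ 0x4A007 (P1/RW1/US1/PS0)
  → PA=0x4A988  (4 entries read)
#5 VA=0xF8500C06583 (r,kernel):
  lvl0: tbl 0x26, slot 31 ⇒ 0x4E007 (P1/RW1/US1/PS0)
  lvl1: tbl 0x4E, slot 20 ⇒ 0x52007 (P1/RW1/US1/PS0)
  lvl2: tbl 0x52, slot 6 ⇒ 0x56007 (P1/RW1/US1/PS0)
  lvl3: tbl 0x56, slot 6 ⇒ 0x59007 (P1/RW1/US1/PS0)
  → PA=0x59583  (4 entries read)
#6 VA=0xB030201EC9E (r,kernel):
  TLB hit vpn=0xB030201E → PA=0x42C9E

Access #6 fault: NONE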